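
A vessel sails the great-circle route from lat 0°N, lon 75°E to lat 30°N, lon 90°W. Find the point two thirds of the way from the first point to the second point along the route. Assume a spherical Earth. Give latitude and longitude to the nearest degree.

From cos δ = sin φ₁ sin φ₂ + cos φ₁ cos φ₂ cos Δλ, the central angle is δ ≈ 2.562 rad (146.8°).
Interpolate at f = 2/3 with slerp weights a = sin((1−f)δ)/sin δ ≈ 1.376, b = sin(fδ)/sin δ ≈ 1.808.
p = a·p₁ + b·p₂ ≈ (0.356, -0.237, 0.904); φ = arcsin(p_z) ≈ 64.68°, λ = atan2(p_y, p_x) ≈ -33.62°.

≈ lat 65°N, lon 34°W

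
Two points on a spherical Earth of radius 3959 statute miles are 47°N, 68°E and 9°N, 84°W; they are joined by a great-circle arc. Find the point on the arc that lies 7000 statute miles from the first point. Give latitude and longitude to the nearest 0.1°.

≈ 25.1°N, 77.1°W

Convert each endpoint to a unit vector on the sphere (x = cos φ cos λ, y = cos φ sin λ, z = sin φ).
The central angle between the endpoints is δ = arccos(p₁·p₂) ≈ 2.072 rad (118.7°). The total great-circle distance is δ·R ≈ 2.072 × 3959 ≈ 8202 mi, so the target fraction is f = 7000/8202 ≈ 0.853.
Interpolate at f ≈ 0.853 with slerp weights a = sin((1−f)δ)/sin δ ≈ 0.341, b = sin(fδ)/sin δ ≈ 1.118.
p = a·p₁ + b·p₂ ≈ (0.203, -0.883, 0.424); φ = arcsin(p_z) ≈ 25.11°, λ = atan2(p_y, p_x) ≈ -77.08°.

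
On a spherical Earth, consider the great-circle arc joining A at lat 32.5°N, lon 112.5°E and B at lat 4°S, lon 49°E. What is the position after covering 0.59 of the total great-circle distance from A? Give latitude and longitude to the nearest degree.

Write both endpoints as unit vectors p₁, p₂ with components (cos φ cos λ, cos φ sin λ, sin φ).
The central angle between the endpoints is δ = arccos(p₁·p₂) ≈ 1.226 rad (70.2°).
Interpolate at f = 0.59 with slerp weights a = sin((1−f)δ)/sin δ ≈ 0.512, b = sin(fδ)/sin δ ≈ 0.703.
p = a·p₁ + b·p₂ ≈ (0.295, 0.928, 0.226); φ = arcsin(p_z) ≈ 13.06°, λ = atan2(p_y, p_x) ≈ 72.37°.

≈ lat 13°N, lon 72°E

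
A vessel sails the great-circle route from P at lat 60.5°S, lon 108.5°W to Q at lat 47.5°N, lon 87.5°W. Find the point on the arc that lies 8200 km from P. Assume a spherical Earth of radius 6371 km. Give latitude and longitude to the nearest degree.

≈ lat 12°N, lon 94°W

Convert each endpoint to a unit vector on the sphere (x = cos φ cos λ, y = cos φ sin λ, z = sin φ).
The central angle between the endpoints is δ = arccos(p₁·p₂) ≈ 1.908 rad (109.3°). The total great-circle distance is δ·R ≈ 1.908 × 6371 ≈ 12158 km, so the target fraction is f = 8200/12158 ≈ 0.674.
Interpolate at f ≈ 0.674 with slerp weights a = sin((1−f)δ)/sin δ ≈ 0.617, b = sin(fδ)/sin δ ≈ 1.017.
p = a·p₁ + b·p₂ ≈ (-0.066, -0.975, 0.213); φ = arcsin(p_z) ≈ 12.31°, λ = atan2(p_y, p_x) ≈ -93.90°.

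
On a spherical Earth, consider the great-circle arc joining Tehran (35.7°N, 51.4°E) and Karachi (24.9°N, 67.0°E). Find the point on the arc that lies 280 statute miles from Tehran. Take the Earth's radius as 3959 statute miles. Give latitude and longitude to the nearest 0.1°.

≈ 33.3°N, 55.4°E

Write both endpoints as unit vectors p₁, p₂ with components (cos φ cos λ, cos φ sin λ, sin φ).
The central angle between the endpoints is δ = arccos(p₁·p₂) ≈ 0.301 rad (17.2°). The total great-circle distance is δ·R ≈ 0.301 × 3959 ≈ 1190 mi, so the target fraction is f = 280/1190 ≈ 0.235.
Interpolate at f ≈ 0.235 with slerp weights a = sin((1−f)δ)/sin δ ≈ 0.770, b = sin(fδ)/sin δ ≈ 0.239.
p = a·p₁ + b·p₂ ≈ (0.474, 0.688, 0.550); φ = arcsin(p_z) ≈ 33.34°, λ = atan2(p_y, p_x) ≈ 55.40°.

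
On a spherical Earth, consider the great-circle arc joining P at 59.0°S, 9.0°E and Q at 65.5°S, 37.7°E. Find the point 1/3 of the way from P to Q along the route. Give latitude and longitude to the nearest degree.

The haversine formula gives a central angle δ ≈ 0.256 rad (14.7°) between the endpoints.
Interpolate at f = 1/3 with slerp weights a = sin((1−f)δ)/sin δ ≈ 0.671, b = sin(fδ)/sin δ ≈ 0.337.
p = a·p₁ + b·p₂ ≈ (0.452, 0.139, -0.881); φ = arcsin(p_z) ≈ -61.79°, λ = atan2(p_y, p_x) ≈ 17.15°.

≈ 62°S, 17°E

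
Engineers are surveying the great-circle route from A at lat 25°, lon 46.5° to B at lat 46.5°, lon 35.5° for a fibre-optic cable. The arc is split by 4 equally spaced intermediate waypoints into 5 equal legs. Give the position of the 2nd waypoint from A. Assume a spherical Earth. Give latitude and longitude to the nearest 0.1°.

≈ lat 33.7°, lon 42.8°

From cos δ = sin φ₁ sin φ₂ + cos φ₁ cos φ₂ cos Δλ, the central angle is δ ≈ 0.405 rad (23.2°).
Interpolate at f = 2/5 with slerp weights a = sin((1−f)δ)/sin δ ≈ 0.611, b = sin(fδ)/sin δ ≈ 0.409.
p = a·p₁ + b·p₂ ≈ (0.610, 0.565, 0.555); φ = arcsin(p_z) ≈ 33.71°, λ = atan2(p_y, p_x) ≈ 42.79°.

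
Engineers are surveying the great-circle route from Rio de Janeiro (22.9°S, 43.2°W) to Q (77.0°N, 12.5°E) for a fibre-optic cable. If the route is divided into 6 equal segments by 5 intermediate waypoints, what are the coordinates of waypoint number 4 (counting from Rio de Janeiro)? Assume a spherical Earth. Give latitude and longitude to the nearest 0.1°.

≈ (45.9°N, 28.1°W)

Convert each endpoint to a unit vector on the sphere (x = cos φ cos λ, y = cos φ sin λ, z = sin φ).
The central angle between the endpoints is δ = arccos(p₁·p₂) ≈ 1.836 rad (105.2°).
Interpolate at f = 4/6 with slerp weights a = sin((1−f)δ)/sin δ ≈ 0.595, b = sin(fδ)/sin δ ≈ 0.975.
p = a·p₁ + b·p₂ ≈ (0.614, -0.328, 0.718); φ = arcsin(p_z) ≈ 45.89°, λ = atan2(p_y, p_x) ≈ -28.12°.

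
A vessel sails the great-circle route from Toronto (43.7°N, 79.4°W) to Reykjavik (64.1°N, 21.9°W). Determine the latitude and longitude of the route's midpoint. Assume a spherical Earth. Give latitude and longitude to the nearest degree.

Write both endpoints as unit vectors p₁, p₂ with components (cos φ cos λ, cos φ sin λ, sin φ).
The central angle between the endpoints is δ = arccos(p₁·p₂) ≈ 0.658 rad (37.7°).
Interpolate at f = 1/2 with slerp weights a = sin((1−f)δ)/sin δ ≈ 0.528, b = sin(fδ)/sin δ ≈ 0.528.
p = a·p₁ + b·p₂ ≈ (0.284, -0.462, 0.840); φ = arcsin(p_z) ≈ 57.17°, λ = atan2(p_y, p_x) ≈ -58.36°.

≈ 57°N, 58°W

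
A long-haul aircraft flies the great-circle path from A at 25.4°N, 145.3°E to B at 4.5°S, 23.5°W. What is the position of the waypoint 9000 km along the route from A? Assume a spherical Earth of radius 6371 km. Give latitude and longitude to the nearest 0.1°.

Write both endpoints as unit vectors p₁, p₂ with components (cos φ cos λ, cos φ sin λ, sin φ).
The central angle between the endpoints is δ = arccos(p₁·p₂) ≈ 2.731 rad (156.5°). The total great-circle distance is δ·R ≈ 2.731 × 6371 ≈ 17402 km, so the target fraction is f = 9000/17402 ≈ 0.517.
Interpolate at f ≈ 0.517 with slerp weights a = sin((1−f)δ)/sin δ ≈ 2.429, b = sin(fδ)/sin δ ≈ 2.476.
p = a·p₁ + b·p₂ ≈ (0.460, 0.264, 0.847); φ = arcsin(p_z) ≈ 57.93°, λ = atan2(p_y, p_x) ≈ 29.87°.

≈ 57.9°N, 29.9°E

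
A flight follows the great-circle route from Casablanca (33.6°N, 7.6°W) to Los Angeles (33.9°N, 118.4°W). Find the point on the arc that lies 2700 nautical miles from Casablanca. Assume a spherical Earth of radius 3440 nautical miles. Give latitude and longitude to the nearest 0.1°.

≈ 49.6°N, 65.6°W

The haversine formula gives a central angle δ ≈ 1.508 rad (86.4°) between the endpoints. The total great-circle distance is δ·R ≈ 1.508 × 3440 ≈ 5186 nmi, so the target fraction is f = 2700/5186 ≈ 0.521.
Interpolate at f ≈ 0.521 with slerp weights a = sin((1−f)δ)/sin δ ≈ 0.663, b = sin(fδ)/sin δ ≈ 0.708.
p = a·p₁ + b·p₂ ≈ (0.268, -0.590, 0.762); φ = arcsin(p_z) ≈ 49.62°, λ = atan2(p_y, p_x) ≈ -65.60°.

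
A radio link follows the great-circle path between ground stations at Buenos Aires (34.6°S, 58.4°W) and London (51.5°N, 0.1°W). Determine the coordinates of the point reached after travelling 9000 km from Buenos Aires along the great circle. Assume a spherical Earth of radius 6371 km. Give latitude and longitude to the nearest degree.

Convert each endpoint to a unit vector on the sphere (x = cos φ cos λ, y = cos φ sin λ, z = sin φ).
The central angle between the endpoints is δ = arccos(p₁·p₂) ≈ 1.747 rad (100.1°). The total great-circle distance is δ·R ≈ 1.747 × 6371 ≈ 11129 km, so the target fraction is f = 9000/11129 ≈ 0.809.
Interpolate at f ≈ 0.809 with slerp weights a = sin((1−f)δ)/sin δ ≈ 0.333, b = sin(fδ)/sin δ ≈ 1.003.
p = a·p₁ + b·p₂ ≈ (0.768, -0.235, 0.596); φ = arcsin(p_z) ≈ 36.57°, λ = atan2(p_y, p_x) ≈ -16.99°.

≈ 37°N, 17°W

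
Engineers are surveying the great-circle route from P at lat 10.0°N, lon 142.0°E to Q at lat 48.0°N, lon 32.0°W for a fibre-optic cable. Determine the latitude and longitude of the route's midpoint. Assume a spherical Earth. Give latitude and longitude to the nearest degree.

≈ lat 70°N, lon 130°E

Convert each endpoint to a unit vector on the sphere (x = cos φ cos λ, y = cos φ sin λ, z = sin φ).
The central angle between the endpoints is δ = arccos(p₁·p₂) ≈ 2.125 rad (121.8°).
Interpolate at f = 1/2 with slerp weights a = sin((1−f)δ)/sin δ ≈ 1.027, b = sin(fδ)/sin δ ≈ 1.027.
p = a·p₁ + b·p₂ ≈ (-0.214, 0.259, 0.942); φ = arcsin(p_z) ≈ 70.37°, λ = atan2(p_y, p_x) ≈ 129.65°.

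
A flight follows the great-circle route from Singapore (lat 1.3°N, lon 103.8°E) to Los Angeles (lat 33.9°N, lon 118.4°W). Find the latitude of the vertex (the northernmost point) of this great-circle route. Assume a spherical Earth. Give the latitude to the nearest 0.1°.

The great circle lies in the plane with unit normal n̂ = (p₁ × p₂)/|p₁ × p₂|.
Here n̂_z ≈ +0.698; the vertex latitude is φ_max = arccos|n̂_z| ≈ 45.7°.
Check via Clairaut: cos φ_max = |cos φ₁| · sin C = cos(1.3°)·sin(44.3°) ≈ 0.698, again giving ≈ 45.7°.

≈ 45.7°N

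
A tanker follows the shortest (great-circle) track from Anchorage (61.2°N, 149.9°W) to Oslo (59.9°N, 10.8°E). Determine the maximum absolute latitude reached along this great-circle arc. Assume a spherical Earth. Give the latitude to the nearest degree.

The great circle lies in the plane with unit normal n̂ = (p₁ × p₂)/|p₁ × p₂|.
Here n̂_z ≈ +0.094; the vertex latitude is φ_max = arccos|n̂_z| ≈ 84.6°.
Check via Clairaut: cos φ_max = |cos φ₁| · sin C = cos(61.2°)·sin(11.3°) ≈ 0.094, again giving ≈ 84.6°.

≈ 85°N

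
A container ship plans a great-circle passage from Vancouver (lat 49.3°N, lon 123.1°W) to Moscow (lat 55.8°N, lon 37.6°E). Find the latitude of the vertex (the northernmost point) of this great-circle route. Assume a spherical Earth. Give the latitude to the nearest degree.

≈ 83°N

The great circle lies in the plane with unit normal n̂ = (p₁ × p₂)/|p₁ × p₂|.
Here n̂_z ≈ +0.126; the vertex latitude is φ_max = arccos|n̂_z| ≈ 82.7°.
Check via Clairaut: cos φ_max = |cos φ₁| · sin C = cos(49.3°)·sin(11.2°) ≈ 0.126, again giving ≈ 82.7°.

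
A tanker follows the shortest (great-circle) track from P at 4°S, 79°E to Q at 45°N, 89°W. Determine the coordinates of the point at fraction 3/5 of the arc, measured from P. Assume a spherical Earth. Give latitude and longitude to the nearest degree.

Convert each endpoint to a unit vector on the sphere (x = cos φ cos λ, y = cos φ sin λ, z = sin φ).
The central angle between the endpoints is δ = arccos(p₁·p₂) ≈ 2.403 rad (137.7°).
Interpolate at f = 3/5 with slerp weights a = sin((1−f)δ)/sin δ ≈ 1.217, b = sin(fδ)/sin δ ≈ 1.473.
p = a·p₁ + b·p₂ ≈ (0.250, 0.151, 0.956); φ = arcsin(p_z) ≈ 73.02°, λ = atan2(p_y, p_x) ≈ 31.15°.

≈ 73°N, 31°E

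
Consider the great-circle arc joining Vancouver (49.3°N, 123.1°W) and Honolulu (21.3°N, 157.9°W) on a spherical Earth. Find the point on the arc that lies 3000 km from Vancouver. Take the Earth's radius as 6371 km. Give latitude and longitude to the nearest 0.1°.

≈ 31.0°N, 149.5°W

The haversine formula gives a central angle δ ≈ 0.685 rad (39.3°) between the endpoints. The total great-circle distance is δ·R ≈ 0.685 × 6371 ≈ 4365 km, so the target fraction is f = 3000/4365 ≈ 0.687.
Interpolate at f ≈ 0.687 with slerp weights a = sin((1−f)δ)/sin δ ≈ 0.336, b = sin(fδ)/sin δ ≈ 0.717.
p = a·p₁ + b·p₂ ≈ (-0.739, -0.435, 0.515); φ = arcsin(p_z) ≈ 31.01°, λ = atan2(p_y, p_x) ≈ -149.51°.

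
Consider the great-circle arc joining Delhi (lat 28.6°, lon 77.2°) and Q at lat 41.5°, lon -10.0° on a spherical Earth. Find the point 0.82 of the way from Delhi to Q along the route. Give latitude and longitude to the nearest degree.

≈ lat 45°, lon 7°

Convert each endpoint to a unit vector on the sphere (x = cos φ cos λ, y = cos φ sin λ, z = sin φ).
The central angle between the endpoints is δ = arccos(p₁·p₂) ≈ 1.214 rad (69.6°).
Interpolate at f = 0.82 with slerp weights a = sin((1−f)δ)/sin δ ≈ 0.231, b = sin(fδ)/sin δ ≈ 0.895.
p = a·p₁ + b·p₂ ≈ (0.705, 0.082, 0.704); φ = arcsin(p_z) ≈ 44.75°, λ = atan2(p_y, p_x) ≈ 6.60°.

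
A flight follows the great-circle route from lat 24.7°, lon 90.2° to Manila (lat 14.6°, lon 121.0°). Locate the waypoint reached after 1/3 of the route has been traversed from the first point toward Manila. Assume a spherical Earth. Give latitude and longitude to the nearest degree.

From cos δ = sin φ₁ sin φ₂ + cos φ₁ cos φ₂ cos Δλ, the central angle is δ ≈ 0.535 rad (30.6°).
Interpolate at f = 1/3 with slerp weights a = sin((1−f)δ)/sin δ ≈ 0.685, b = sin(fδ)/sin δ ≈ 0.348.
p = a·p₁ + b·p₂ ≈ (-0.176, 0.911, 0.374); φ = arcsin(p_z) ≈ 21.95°, λ = atan2(p_y, p_x) ≈ 100.91°.

≈ lat 22°, lon 101°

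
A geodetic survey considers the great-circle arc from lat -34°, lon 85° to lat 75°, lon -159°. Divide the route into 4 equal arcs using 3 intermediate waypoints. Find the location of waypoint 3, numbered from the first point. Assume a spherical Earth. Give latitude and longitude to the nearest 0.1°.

≈ lat 58.5°, lon 119.9°

Write both endpoints as unit vectors p₁, p₂ with components (cos φ cos λ, cos φ sin λ, sin φ).
The central angle between the endpoints is δ = arccos(p₁·p₂) ≈ 2.258 rad (129.4°).
Interpolate at f = 3/4 with slerp weights a = sin((1−f)δ)/sin δ ≈ 0.692, b = sin(fδ)/sin δ ≈ 1.284.
p = a·p₁ + b·p₂ ≈ (-0.260, 0.452, 0.853); φ = arcsin(p_z) ≈ 58.54°, λ = atan2(p_y, p_x) ≈ 119.91°.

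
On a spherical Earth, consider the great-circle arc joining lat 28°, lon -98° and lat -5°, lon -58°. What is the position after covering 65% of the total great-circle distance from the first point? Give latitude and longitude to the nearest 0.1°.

≈ lat 7.1°, lon -71.0°

Write both endpoints as unit vectors p₁, p₂ with components (cos φ cos λ, cos φ sin λ, sin φ).
The central angle between the endpoints is δ = arccos(p₁·p₂) ≈ 0.886 rad (50.7°).
Interpolate at f = 0.65 with slerp weights a = sin((1−f)δ)/sin δ ≈ 0.394, b = sin(fδ)/sin δ ≈ 0.703.
p = a·p₁ + b·p₂ ≈ (0.323, -0.938, 0.124); φ = arcsin(p_z) ≈ 7.10°, λ = atan2(p_y, p_x) ≈ -71.02°.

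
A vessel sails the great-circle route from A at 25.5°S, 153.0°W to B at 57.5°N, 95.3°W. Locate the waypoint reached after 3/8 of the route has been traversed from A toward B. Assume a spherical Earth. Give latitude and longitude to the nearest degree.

The haversine formula gives a central angle δ ≈ 1.675 rad (96.0°) between the endpoints.
Interpolate at f = 3/8 with slerp weights a = sin((1−f)δ)/sin δ ≈ 0.871, b = sin(fδ)/sin δ ≈ 0.591.
p = a·p₁ + b·p₂ ≈ (-0.729, -0.673, 0.123); φ = arcsin(p_z) ≈ 7.09°, λ = atan2(p_y, p_x) ≈ -137.31°.

≈ 7°N, 137°W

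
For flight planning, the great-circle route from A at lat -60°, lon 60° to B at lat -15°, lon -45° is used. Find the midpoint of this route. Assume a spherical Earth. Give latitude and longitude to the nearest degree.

Write both endpoints as unit vectors p₁, p₂ with components (cos φ cos λ, cos φ sin λ, sin φ).
The central angle between the endpoints is δ = arccos(p₁·p₂) ≈ 1.471 rad (84.3°).
Interpolate at f = 1/2 with slerp weights a = sin((1−f)δ)/sin δ ≈ 0.674, b = sin(fδ)/sin δ ≈ 0.674.
p = a·p₁ + b·p₂ ≈ (0.629, -0.169, -0.759); φ = arcsin(p_z) ≈ -49.35°, λ = atan2(p_y, p_x) ≈ -15.00°.

≈ lat -49°, lon -15°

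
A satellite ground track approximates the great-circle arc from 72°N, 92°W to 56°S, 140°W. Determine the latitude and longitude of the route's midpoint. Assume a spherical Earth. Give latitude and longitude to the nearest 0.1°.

≈ 8.7°N, 123.3°W

Write both endpoints as unit vectors p₁, p₂ with components (cos φ cos λ, cos φ sin λ, sin φ).
The central angle between the endpoints is δ = arccos(p₁·p₂) ≈ 2.309 rad (132.3°).
Interpolate at f = 1/2 with slerp weights a = sin((1−f)δ)/sin δ ≈ 1.236, b = sin(fδ)/sin δ ≈ 1.236.
p = a·p₁ + b·p₂ ≈ (-0.543, -0.826, 0.151); φ = arcsin(p_z) ≈ 8.68°, λ = atan2(p_y, p_x) ≈ -123.31°.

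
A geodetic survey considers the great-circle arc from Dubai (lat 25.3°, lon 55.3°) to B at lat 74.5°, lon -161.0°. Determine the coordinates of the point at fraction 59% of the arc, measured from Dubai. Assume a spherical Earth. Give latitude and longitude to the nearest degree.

≈ lat 70°, lon 75°

The haversine formula gives a central angle δ ≈ 1.352 rad (77.5°) between the endpoints.
Interpolate at f = 0.59 with slerp weights a = sin((1−f)δ)/sin δ ≈ 0.539, b = sin(fδ)/sin δ ≈ 0.733.
p = a·p₁ + b·p₂ ≈ (0.092, 0.337, 0.937); φ = arcsin(p_z) ≈ 69.55°, λ = atan2(p_y, p_x) ≈ 74.69°.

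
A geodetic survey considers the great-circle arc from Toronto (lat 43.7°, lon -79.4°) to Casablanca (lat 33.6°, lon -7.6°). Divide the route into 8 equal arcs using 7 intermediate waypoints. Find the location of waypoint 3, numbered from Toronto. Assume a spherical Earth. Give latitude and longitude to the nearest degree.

≈ lat 46°, lon -50°

Write both endpoints as unit vectors p₁, p₂ with components (cos φ cos λ, cos φ sin λ, sin φ).
The central angle between the endpoints is δ = arccos(p₁·p₂) ≈ 0.964 rad (55.2°).
Interpolate at f = 3/8 with slerp weights a = sin((1−f)δ)/sin δ ≈ 0.690, b = sin(fδ)/sin δ ≈ 0.431.
p = a·p₁ + b·p₂ ≈ (0.447, -0.538, 0.715); φ = arcsin(p_z) ≈ 45.63°, λ = atan2(p_y, p_x) ≈ -50.25°.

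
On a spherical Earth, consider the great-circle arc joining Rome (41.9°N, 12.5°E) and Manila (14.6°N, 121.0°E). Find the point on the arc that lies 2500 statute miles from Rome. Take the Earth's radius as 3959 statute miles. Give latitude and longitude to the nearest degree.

≈ (45°N, 63°E)

Convert each endpoint to a unit vector on the sphere (x = cos φ cos λ, y = cos φ sin λ, z = sin φ).
The central angle between the endpoints is δ = arccos(p₁·p₂) ≈ 1.631 rad (93.5°). The total great-circle distance is δ·R ≈ 1.631 × 3959 ≈ 6457 mi, so the target fraction is f = 2500/6457 ≈ 0.387.
Interpolate at f ≈ 0.387 with slerp weights a = sin((1−f)δ)/sin δ ≈ 0.843, b = sin(fδ)/sin δ ≈ 0.591.
p = a·p₁ + b·p₂ ≈ (0.318, 0.626, 0.712); φ = arcsin(p_z) ≈ 45.39°, λ = atan2(p_y, p_x) ≈ 63.11°.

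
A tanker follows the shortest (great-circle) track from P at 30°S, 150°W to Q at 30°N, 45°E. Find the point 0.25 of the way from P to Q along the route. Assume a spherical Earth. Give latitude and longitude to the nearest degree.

Write both endpoints as unit vectors p₁, p₂ with components (cos φ cos λ, cos φ sin λ, sin φ).
The central angle between the endpoints is δ = arccos(p₁·p₂) ≈ 2.915 rad (167.0°).
Interpolate at f = 0.25 with slerp weights a = sin((1−f)δ)/sin δ ≈ 3.635, b = sin(fδ)/sin δ ≈ 2.965.
p = a·p₁ + b·p₂ ≈ (-0.911, 0.242, -0.335); φ = arcsin(p_z) ≈ -19.58°, λ = atan2(p_y, p_x) ≈ 165.15°.

≈ 20°S, 165°E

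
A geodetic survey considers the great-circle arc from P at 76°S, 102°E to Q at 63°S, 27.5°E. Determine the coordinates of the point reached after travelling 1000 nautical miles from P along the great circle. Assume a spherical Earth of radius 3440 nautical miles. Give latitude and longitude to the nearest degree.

≈ 71°S, 43°E

Convert each endpoint to a unit vector on the sphere (x = cos φ cos λ, y = cos φ sin λ, z = sin φ).
The central angle between the endpoints is δ = arccos(p₁·p₂) ≈ 0.465 rad (26.6°). The total great-circle distance is δ·R ≈ 0.465 × 3440 ≈ 1599 nmi, so the target fraction is f = 1000/1599 ≈ 0.625.
Interpolate at f ≈ 0.625 with slerp weights a = sin((1−f)δ)/sin δ ≈ 0.387, b = sin(fδ)/sin δ ≈ 0.639.
p = a·p₁ + b·p₂ ≈ (0.238, 0.225, -0.945); φ = arcsin(p_z) ≈ -70.86°, λ = atan2(p_y, p_x) ≈ 43.45°.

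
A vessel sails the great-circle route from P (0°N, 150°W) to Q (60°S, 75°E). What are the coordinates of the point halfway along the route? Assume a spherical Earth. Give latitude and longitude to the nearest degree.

≈ (50°S, 179°W)

Convert each endpoint to a unit vector on the sphere (x = cos φ cos λ, y = cos φ sin λ, z = sin φ).
The central angle between the endpoints is δ = arccos(p₁·p₂) ≈ 1.932 rad (110.7°).
Interpolate at f = 1/2 with slerp weights a = sin((1−f)δ)/sin δ ≈ 0.879, b = sin(fδ)/sin δ ≈ 0.879.
p = a·p₁ + b·p₂ ≈ (-0.648, -0.015, -0.762); φ = arcsin(p_z) ≈ -49.61°, λ = atan2(p_y, p_x) ≈ -178.68°.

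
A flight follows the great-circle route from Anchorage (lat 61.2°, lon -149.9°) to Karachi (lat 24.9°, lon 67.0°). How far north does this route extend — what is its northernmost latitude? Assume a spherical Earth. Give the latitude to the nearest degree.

≈ 75°

The great circle lies in the plane with unit normal n̂ = (p₁ × p₂)/|p₁ × p₂|.
Here n̂_z ≈ -0.262; the vertex latitude is φ_max = arccos|n̂_z| ≈ 74.8°.
Check via Clairaut: cos φ_max = |cos φ₁| · sin C = cos(61.2°)·sin(33.0°) ≈ 0.262, again giving ≈ 74.8°.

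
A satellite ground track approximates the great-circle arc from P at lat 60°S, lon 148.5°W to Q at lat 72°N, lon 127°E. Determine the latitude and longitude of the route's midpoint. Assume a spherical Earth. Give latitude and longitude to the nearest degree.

≈ lat 8°N, lon 179°W

The haversine formula gives a central angle δ ≈ 2.513 rad (144.0°) between the endpoints.
Interpolate at f = 1/2 with slerp weights a = sin((1−f)δ)/sin δ ≈ 1.617, b = sin(fδ)/sin δ ≈ 1.617.
p = a·p₁ + b·p₂ ≈ (-0.990, -0.023, 0.138); φ = arcsin(p_z) ≈ 7.90°, λ = atan2(p_y, p_x) ≈ -178.65°.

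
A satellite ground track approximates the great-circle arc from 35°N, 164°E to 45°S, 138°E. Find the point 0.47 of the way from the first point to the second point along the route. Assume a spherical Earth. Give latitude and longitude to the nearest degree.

≈ 3°S, 153°E

From cos δ = sin φ₁ sin φ₂ + cos φ₁ cos φ₂ cos Δλ, the central angle is δ ≈ 1.456 rad (83.4°).
Interpolate at f = 0.47 with slerp weights a = sin((1−f)δ)/sin δ ≈ 0.702, b = sin(fδ)/sin δ ≈ 0.636.
p = a·p₁ + b·p₂ ≈ (-0.887, 0.459, -0.047); φ = arcsin(p_z) ≈ -2.71°, λ = atan2(p_y, p_x) ≈ 152.61°.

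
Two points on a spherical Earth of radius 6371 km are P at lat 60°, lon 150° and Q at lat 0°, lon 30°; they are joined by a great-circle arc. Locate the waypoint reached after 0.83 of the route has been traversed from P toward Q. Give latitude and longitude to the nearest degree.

Write both endpoints as unit vectors p₁, p₂ with components (cos φ cos λ, cos φ sin λ, sin φ).
The central angle between the endpoints is δ = arccos(p₁·p₂) ≈ 1.823 rad (104.5°).
Interpolate at f = 0.83 with slerp weights a = sin((1−f)δ)/sin δ ≈ 0.315, b = sin(fδ)/sin δ ≈ 1.031.
p = a·p₁ + b·p₂ ≈ (0.757, 0.594, 0.273); φ = arcsin(p_z) ≈ 15.83°, λ = atan2(p_y, p_x) ≈ 38.15°.

≈ lat 16°, lon 38°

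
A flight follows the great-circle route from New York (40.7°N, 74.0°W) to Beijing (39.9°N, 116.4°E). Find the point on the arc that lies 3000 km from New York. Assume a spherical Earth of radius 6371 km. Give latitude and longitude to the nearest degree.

≈ 67°N, 83°W

The haversine formula gives a central angle δ ≈ 1.725 rad (98.8°) between the endpoints. The total great-circle distance is δ·R ≈ 1.725 × 6371 ≈ 10991 km, so the target fraction is f = 3000/10991 ≈ 0.273.
Interpolate at f ≈ 0.273 with slerp weights a = sin((1−f)δ)/sin δ ≈ 0.962, b = sin(fδ)/sin δ ≈ 0.459.
p = a·p₁ + b·p₂ ≈ (0.044, -0.385, 0.922); φ = arcsin(p_z) ≈ 67.17°, λ = atan2(p_y, p_x) ≈ -83.43°.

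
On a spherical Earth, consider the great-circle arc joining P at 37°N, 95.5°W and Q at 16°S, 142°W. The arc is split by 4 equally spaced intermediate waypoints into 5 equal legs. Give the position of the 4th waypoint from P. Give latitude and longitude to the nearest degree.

Convert each endpoint to a unit vector on the sphere (x = cos φ cos λ, y = cos φ sin λ, z = sin φ).
The central angle between the endpoints is δ = arccos(p₁·p₂) ≈ 1.200 rad (68.7°).
Interpolate at f = 4/5 with slerp weights a = sin((1−f)δ)/sin δ ≈ 0.255, b = sin(fδ)/sin δ ≈ 0.879.
p = a·p₁ + b·p₂ ≈ (-0.685, -0.723, -0.089); φ = arcsin(p_z) ≈ -5.09°, λ = atan2(p_y, p_x) ≈ -133.47°.

≈ 5°S, 133°W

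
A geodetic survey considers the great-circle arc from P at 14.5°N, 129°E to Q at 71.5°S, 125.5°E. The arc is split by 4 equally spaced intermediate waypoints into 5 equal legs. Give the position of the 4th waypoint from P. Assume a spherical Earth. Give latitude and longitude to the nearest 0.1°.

Convert each endpoint to a unit vector on the sphere (x = cos φ cos λ, y = cos φ sin λ, z = sin φ).
The central angle between the endpoints is δ = arccos(p₁·p₂) ≈ 1.502 rad (86.0°).
Interpolate at f = 4/5 with slerp weights a = sin((1−f)δ)/sin δ ≈ 0.297, b = sin(fδ)/sin δ ≈ 0.935.
p = a·p₁ + b·p₂ ≈ (-0.353, 0.465, -0.812); φ = arcsin(p_z) ≈ -54.31°, λ = atan2(p_y, p_x) ≈ 127.22°.

≈ 54.3°S, 127.2°E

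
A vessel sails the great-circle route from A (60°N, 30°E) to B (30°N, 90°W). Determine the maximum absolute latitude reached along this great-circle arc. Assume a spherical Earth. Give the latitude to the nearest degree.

≈ 67°N

The great circle lies in the plane with unit normal n̂ = (p₁ × p₂)/|p₁ × p₂|.
Here n̂_z ≈ -0.384; the vertex latitude is φ_max = arccos|n̂_z| ≈ 67.4°.
Check via Clairaut: cos φ_max = |cos φ₁| · sin C = cos(60.0°)·sin(50.2°) ≈ 0.384, again giving ≈ 67.4°.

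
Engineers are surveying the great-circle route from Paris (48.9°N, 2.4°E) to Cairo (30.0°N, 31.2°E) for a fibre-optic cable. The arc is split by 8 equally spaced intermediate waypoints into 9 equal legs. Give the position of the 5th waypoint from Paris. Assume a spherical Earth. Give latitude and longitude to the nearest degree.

Write both endpoints as unit vectors p₁, p₂ with components (cos φ cos λ, cos φ sin λ, sin φ).
The central angle between the endpoints is δ = arccos(p₁·p₂) ≈ 0.504 rad (28.9°).
Interpolate at f = 5/9 with slerp weights a = sin((1−f)δ)/sin δ ≈ 0.460, b = sin(fδ)/sin δ ≈ 0.572.
p = a·p₁ + b·p₂ ≈ (0.726, 0.269, 0.633); φ = arcsin(p_z) ≈ 39.25°, λ = atan2(p_y, p_x) ≈ 20.36°.

≈ (39°N, 20°E)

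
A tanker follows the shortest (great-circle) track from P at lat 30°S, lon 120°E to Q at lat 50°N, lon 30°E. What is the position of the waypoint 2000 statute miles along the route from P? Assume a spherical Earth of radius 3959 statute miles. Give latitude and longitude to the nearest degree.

Convert each endpoint to a unit vector on the sphere (x = cos φ cos λ, y = cos φ sin λ, z = sin φ).
The central angle between the endpoints is δ = arccos(p₁·p₂) ≈ 1.964 rad (112.5°). The total great-circle distance is δ·R ≈ 1.964 × 3959 ≈ 7775 mi, so the target fraction is f = 2000/7775 ≈ 0.257.
Interpolate at f ≈ 0.257 with slerp weights a = sin((1−f)δ)/sin δ ≈ 1.076, b = sin(fδ)/sin δ ≈ 0.524.
p = a·p₁ + b·p₂ ≈ (-0.174, 0.975, -0.137); φ = arcsin(p_z) ≈ -7.85°, λ = atan2(p_y, p_x) ≈ 100.13°.

≈ lat 8°S, lon 100°E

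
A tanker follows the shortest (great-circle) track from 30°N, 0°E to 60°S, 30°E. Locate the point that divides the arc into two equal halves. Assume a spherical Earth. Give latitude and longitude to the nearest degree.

≈ 15°S, 11°E

Convert each endpoint to a unit vector on the sphere (x = cos φ cos λ, y = cos φ sin λ, z = sin φ).
The central angle between the endpoints is δ = arccos(p₁·p₂) ≈ 1.629 rad (93.3°).
Interpolate at f = 1/2 with slerp weights a = sin((1−f)δ)/sin δ ≈ 0.729, b = sin(fδ)/sin δ ≈ 0.729.
p = a·p₁ + b·p₂ ≈ (0.946, 0.182, -0.267); φ = arcsin(p_z) ≈ -15.47°, λ = atan2(p_y, p_x) ≈ 10.89°.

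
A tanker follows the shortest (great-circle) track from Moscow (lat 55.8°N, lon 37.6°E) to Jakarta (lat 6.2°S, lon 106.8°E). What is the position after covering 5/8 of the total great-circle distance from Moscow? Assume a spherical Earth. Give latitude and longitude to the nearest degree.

Convert each endpoint to a unit vector on the sphere (x = cos φ cos λ, y = cos φ sin λ, z = sin φ).
The central angle between the endpoints is δ = arccos(p₁·p₂) ≈ 1.461 rad (83.7°).
Interpolate at f = 5/8 with slerp weights a = sin((1−f)δ)/sin δ ≈ 0.524, b = sin(fδ)/sin δ ≈ 0.796.
p = a·p₁ + b·p₂ ≈ (0.005, 0.938, 0.348); φ = arcsin(p_z) ≈ 20.34°, λ = atan2(p_y, p_x) ≈ 89.72°.

≈ lat 20°N, lon 90°E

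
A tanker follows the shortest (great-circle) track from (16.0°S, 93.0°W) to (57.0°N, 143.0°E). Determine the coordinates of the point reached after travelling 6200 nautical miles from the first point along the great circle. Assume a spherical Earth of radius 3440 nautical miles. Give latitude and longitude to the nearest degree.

≈ (59°N, 178°E)

Write both endpoints as unit vectors p₁, p₂ with components (cos φ cos λ, cos φ sin λ, sin φ).
The central angle between the endpoints is δ = arccos(p₁·p₂) ≈ 2.122 rad (121.6°). The total great-circle distance is δ·R ≈ 2.122 × 3440 ≈ 7301 nmi, so the target fraction is f = 6200/7301 ≈ 0.849.
Interpolate at f ≈ 0.849 with slerp weights a = sin((1−f)δ)/sin δ ≈ 0.369, b = sin(fδ)/sin δ ≈ 1.143.
p = a·p₁ + b·p₂ ≈ (-0.516, 0.020, 0.857); φ = arcsin(p_z) ≈ 58.94°, λ = atan2(p_y, p_x) ≈ 177.77°.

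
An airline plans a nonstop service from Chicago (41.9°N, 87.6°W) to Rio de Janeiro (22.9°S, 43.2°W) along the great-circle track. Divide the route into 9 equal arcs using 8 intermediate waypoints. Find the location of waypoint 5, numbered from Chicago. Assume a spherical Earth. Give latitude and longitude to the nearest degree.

Write both endpoints as unit vectors p₁, p₂ with components (cos φ cos λ, cos φ sin λ, sin φ).
The central angle between the endpoints is δ = arccos(p₁·p₂) ≈ 1.339 rad (76.7°).
Interpolate at f = 5/9 with slerp weights a = sin((1−f)δ)/sin δ ≈ 0.576, b = sin(fδ)/sin δ ≈ 0.696.
p = a·p₁ + b·p₂ ≈ (0.485, -0.867, 0.114); φ = arcsin(p_z) ≈ 6.54°, λ = atan2(p_y, p_x) ≈ -60.77°.

≈ 7°N, 61°W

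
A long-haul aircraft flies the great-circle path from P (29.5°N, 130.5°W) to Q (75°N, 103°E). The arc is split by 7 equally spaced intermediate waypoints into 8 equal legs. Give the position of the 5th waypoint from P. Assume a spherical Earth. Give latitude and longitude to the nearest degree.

≈ (71°N, 158°W)

The haversine formula gives a central angle δ ≈ 1.222 rad (70.0°) between the endpoints.
Interpolate at f = 5/8 with slerp weights a = sin((1−f)δ)/sin δ ≈ 0.471, b = sin(fδ)/sin δ ≈ 0.736.
p = a·p₁ + b·p₂ ≈ (-0.309, -0.126, 0.943); φ = arcsin(p_z) ≈ 70.51°, λ = atan2(p_y, p_x) ≈ -157.82°.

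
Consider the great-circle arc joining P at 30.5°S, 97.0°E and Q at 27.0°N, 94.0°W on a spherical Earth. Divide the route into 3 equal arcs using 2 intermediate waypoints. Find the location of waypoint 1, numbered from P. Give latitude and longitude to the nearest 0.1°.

≈ 29.5°S, 163.4°E

Convert each endpoint to a unit vector on the sphere (x = cos φ cos λ, y = cos φ sin λ, z = sin φ).
The central angle between the endpoints is δ = arccos(p₁·p₂) ≈ 2.963 rad (169.7°).
Interpolate at f = 1/3 with slerp weights a = sin((1−f)δ)/sin δ ≈ 5.165, b = sin(fδ)/sin δ ≈ 4.689.
p = a·p₁ + b·p₂ ≈ (-0.834, 0.249, -0.493); φ = arcsin(p_z) ≈ -29.51°, λ = atan2(p_y, p_x) ≈ 163.36°.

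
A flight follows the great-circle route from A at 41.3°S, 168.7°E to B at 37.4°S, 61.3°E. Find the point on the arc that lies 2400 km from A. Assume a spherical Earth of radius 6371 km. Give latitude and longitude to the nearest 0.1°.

Convert each endpoint to a unit vector on the sphere (x = cos φ cos λ, y = cos φ sin λ, z = sin φ).
The central angle between the endpoints is δ = arccos(p₁·p₂) ≈ 1.347 rad (77.2°). The total great-circle distance is δ·R ≈ 1.347 × 6371 ≈ 8579 km, so the target fraction is f = 2400/8579 ≈ 0.280.
Interpolate at f ≈ 0.280 with slerp weights a = sin((1−f)δ)/sin δ ≈ 0.846, b = sin(fδ)/sin δ ≈ 0.377.
p = a·p₁ + b·p₂ ≈ (-0.479, 0.387, -0.788); φ = arcsin(p_z) ≈ -51.95°, λ = atan2(p_y, p_x) ≈ 141.05°.

≈ 52.0°S, 141.0°E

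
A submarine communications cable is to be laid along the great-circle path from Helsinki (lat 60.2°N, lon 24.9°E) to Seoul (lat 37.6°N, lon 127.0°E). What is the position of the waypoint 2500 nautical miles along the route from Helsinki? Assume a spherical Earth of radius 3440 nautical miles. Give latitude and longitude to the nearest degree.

Convert each endpoint to a unit vector on the sphere (x = cos φ cos λ, y = cos φ sin λ, z = sin φ).
The central angle between the endpoints is δ = arccos(p₁·p₂) ≈ 1.107 rad (63.5°). The total great-circle distance is δ·R ≈ 1.107 × 3440 ≈ 3810 nmi, so the target fraction is f = 2500/3810 ≈ 0.656.
Interpolate at f ≈ 0.656 with slerp weights a = sin((1−f)δ)/sin δ ≈ 0.415, b = sin(fδ)/sin δ ≈ 0.743.
p = a·p₁ + b·p₂ ≈ (-0.167, 0.557, 0.814); φ = arcsin(p_z) ≈ 54.45°, λ = atan2(p_y, p_x) ≈ 106.68°.

≈ lat 54°N, lon 107°E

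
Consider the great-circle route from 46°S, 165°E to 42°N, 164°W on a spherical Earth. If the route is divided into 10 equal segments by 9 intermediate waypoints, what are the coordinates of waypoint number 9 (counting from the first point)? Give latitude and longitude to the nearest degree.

Write both endpoints as unit vectors p₁, p₂ with components (cos φ cos λ, cos φ sin λ, sin φ).
The central angle between the endpoints is δ = arccos(p₁·p₂) ≈ 1.610 rad (92.2°).
Interpolate at f = 9/10 with slerp weights a = sin((1−f)δ)/sin δ ≈ 0.160, b = sin(fδ)/sin δ ≈ 0.993.
p = a·p₁ + b·p₂ ≈ (-0.817, -0.175, 0.549); φ = arcsin(p_z) ≈ 33.32°, λ = atan2(p_y, p_x) ≈ -167.94°.

≈ 33°N, 168°W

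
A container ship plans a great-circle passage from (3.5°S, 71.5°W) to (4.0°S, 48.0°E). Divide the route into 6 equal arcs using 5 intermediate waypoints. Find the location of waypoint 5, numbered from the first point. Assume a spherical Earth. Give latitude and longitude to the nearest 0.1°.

From cos δ = sin φ₁ sin φ₂ + cos φ₁ cos φ₂ cos Δλ, the central angle is δ ≈ 2.078 rad (119.1°).
Interpolate at f = 5/6 with slerp weights a = sin((1−f)δ)/sin δ ≈ 0.388, b = sin(fδ)/sin δ ≈ 1.129.
p = a·p₁ + b·p₂ ≈ (0.877, 0.470, -0.103); φ = arcsin(p_z) ≈ -5.88°, λ = atan2(p_y, p_x) ≈ 28.17°.

≈ (5.9°S, 28.2°E)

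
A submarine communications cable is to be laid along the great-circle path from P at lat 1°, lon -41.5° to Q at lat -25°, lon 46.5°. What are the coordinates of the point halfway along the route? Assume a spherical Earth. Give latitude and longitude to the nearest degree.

≈ lat -16°, lon 0°

Convert each endpoint to a unit vector on the sphere (x = cos φ cos λ, y = cos φ sin λ, z = sin φ).
The central angle between the endpoints is δ = arccos(p₁·p₂) ≈ 1.547 rad (88.6°).
Interpolate at f = 1/2 with slerp weights a = sin((1−f)δ)/sin δ ≈ 0.699, b = sin(fδ)/sin δ ≈ 0.699.
p = a·p₁ + b·p₂ ≈ (0.959, -0.004, -0.283); φ = arcsin(p_z) ≈ -16.44°, λ = atan2(p_y, p_x) ≈ -0.21°.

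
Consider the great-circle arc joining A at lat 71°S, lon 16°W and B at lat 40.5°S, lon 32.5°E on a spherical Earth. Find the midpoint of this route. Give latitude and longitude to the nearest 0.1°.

≈ lat 57.8°S, lon 18.5°E

Write both endpoints as unit vectors p₁, p₂ with components (cos φ cos λ, cos φ sin λ, sin φ).
The central angle between the endpoints is δ = arccos(p₁·p₂) ≈ 0.679 rad (38.9°).
Interpolate at f = 1/2 with slerp weights a = sin((1−f)δ)/sin δ ≈ 0.530, b = sin(fδ)/sin δ ≈ 0.530.
p = a·p₁ + b·p₂ ≈ (0.506, 0.169, -0.846); φ = arcsin(p_z) ≈ -57.76°, λ = atan2(p_y, p_x) ≈ 18.47°.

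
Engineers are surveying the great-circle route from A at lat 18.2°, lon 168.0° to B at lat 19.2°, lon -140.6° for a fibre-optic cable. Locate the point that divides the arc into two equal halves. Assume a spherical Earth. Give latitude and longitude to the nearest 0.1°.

Convert each endpoint to a unit vector on the sphere (x = cos φ cos λ, y = cos φ sin λ, z = sin φ).
The central angle between the endpoints is δ = arccos(p₁·p₂) ≈ 0.847 rad (48.5°).
Interpolate at f = 1/2 with slerp weights a = sin((1−f)δ)/sin δ ≈ 0.548, b = sin(fδ)/sin δ ≈ 0.548.
p = a·p₁ + b·p₂ ≈ (-0.910, -0.220, 0.352); φ = arcsin(p_z) ≈ 20.59°, λ = atan2(p_y, p_x) ≈ -166.38°.

≈ lat 20.6°, lon -166.4°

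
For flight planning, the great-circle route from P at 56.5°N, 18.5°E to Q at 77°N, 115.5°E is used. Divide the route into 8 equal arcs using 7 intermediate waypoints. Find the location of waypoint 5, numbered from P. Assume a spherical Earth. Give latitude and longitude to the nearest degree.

≈ 76°N, 54°E

The haversine formula gives a central angle δ ≈ 0.648 rad (37.1°) between the endpoints.
Interpolate at f = 5/8 with slerp weights a = sin((1−f)δ)/sin δ ≈ 0.399, b = sin(fδ)/sin δ ≈ 0.653.
p = a·p₁ + b·p₂ ≈ (0.145, 0.202, 0.968); φ = arcsin(p_z) ≈ 75.57°, λ = atan2(p_y, p_x) ≈ 54.30°.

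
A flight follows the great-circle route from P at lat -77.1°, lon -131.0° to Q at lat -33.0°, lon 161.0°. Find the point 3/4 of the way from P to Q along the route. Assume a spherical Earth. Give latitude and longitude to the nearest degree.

From cos δ = sin φ₁ sin φ₂ + cos φ₁ cos φ₂ cos Δλ, the central angle is δ ≈ 0.926 rad (53.1°).
Interpolate at f = 3/4 with slerp weights a = sin((1−f)δ)/sin δ ≈ 0.287, b = sin(fδ)/sin δ ≈ 0.801.
p = a·p₁ + b·p₂ ≈ (-0.677, 0.170, -0.716); φ = arcsin(p_z) ≈ -45.72°, λ = atan2(p_y, p_x) ≈ 165.88°.

≈ lat -46°, lon 166°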